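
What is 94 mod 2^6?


94 & 63 = 30

30


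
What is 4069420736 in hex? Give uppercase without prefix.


4069420736 = F28E6EC0 hex

F28E6EC0


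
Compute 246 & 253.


0b11110110 & 0b11111101 = 0b11110100 = 244

244


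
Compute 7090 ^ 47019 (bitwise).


0b1101110110010 ^ 0b1011011110101011 = 0b1010110000011001 = 44057

44057


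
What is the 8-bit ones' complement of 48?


48 ^ 255 = 207

207


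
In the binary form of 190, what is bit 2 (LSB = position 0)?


0b10111110, position 2 = 1

1


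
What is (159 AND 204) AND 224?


Step 1: 159 & 204 = 140
Step 2: 140 & 224 = 128

128


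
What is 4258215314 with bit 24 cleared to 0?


4258215314 & ~(1 << 24) = 4241438098

4241438098


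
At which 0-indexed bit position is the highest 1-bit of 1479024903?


0b1011000001010000010000100000111. Highest set bit at position 30

30


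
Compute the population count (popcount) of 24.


0b11000 has 2 set bits

2


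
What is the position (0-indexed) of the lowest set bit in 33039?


0b1000000100001111. Lowest set bit at position 0

0


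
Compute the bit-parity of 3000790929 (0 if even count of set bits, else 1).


0b10110010110111000110111110010001 has 18 ones => parity 0

0


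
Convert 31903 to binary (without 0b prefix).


31903 = 111110010011111 in binary

111110010011111


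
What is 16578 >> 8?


0b100000011000010 >> 8 = 0b1000000 = 64

64


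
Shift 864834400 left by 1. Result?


0b110011100011000101001101100000 << 1 = 0b1100111000110001010011011000000 = 1729668800

1729668800


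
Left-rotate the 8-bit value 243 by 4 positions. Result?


Rotate 0b11110011 left by 4 (8-bit) = 0b111111 = 63

63


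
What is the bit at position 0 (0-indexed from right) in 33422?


0b1000001010001110, position 0 = 0

0


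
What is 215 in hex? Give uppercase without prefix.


215 = D7 hex

D7


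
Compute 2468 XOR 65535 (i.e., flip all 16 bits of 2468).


2468 ^ 65535 = 63067

63067


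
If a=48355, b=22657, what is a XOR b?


48355 ^ 22657 = 58466

58466


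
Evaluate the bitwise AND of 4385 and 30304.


0b1000100100001 & 0b111011001100000 = 0b1000000100000 = 4128

4128


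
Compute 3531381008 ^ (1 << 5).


3531381008 ^ (1 << 5) = 3531381008 ^ 32 = 3531381040

3531381040


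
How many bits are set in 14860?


0b11101000001100 has 6 set bits

6


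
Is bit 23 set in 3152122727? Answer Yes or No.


0b10111011111000011001001101100111, bit 23 = 1. Yes

Yes


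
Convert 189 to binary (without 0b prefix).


189 = 10111101 in binary

10111101


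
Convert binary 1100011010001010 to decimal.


1100011010001010 in decimal = 50826

50826


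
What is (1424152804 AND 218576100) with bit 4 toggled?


Step 1: 1424152804 & 218576100 = 67244260
Step 2: 67244260 ^ (1 << 4) = 67244260 ^ 16 = 67244276

67244276


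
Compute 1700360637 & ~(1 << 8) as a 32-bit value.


1700360637 & ~(1 << 8) = 1700360381

1700360381


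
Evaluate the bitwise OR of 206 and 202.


0b11001110 | 0b11001010 = 0b11001110 = 206

206


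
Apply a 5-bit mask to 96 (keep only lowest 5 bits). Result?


96 & 31 = 0

0


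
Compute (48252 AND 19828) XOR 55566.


Step 1: 48252 & 19828 = 3188
Step 2: 3188 ^ 55566 = 54650

54650


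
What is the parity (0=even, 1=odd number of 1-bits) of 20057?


0b100111001011001 has 8 ones => parity 0

0


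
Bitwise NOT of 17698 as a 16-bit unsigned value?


~0b100010100100010 = 0b1011101011011101 = 47837 (16-bit unsigned)

47837


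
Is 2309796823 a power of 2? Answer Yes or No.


0b10001001101011001011001111010111. Multiple bits set => No

No


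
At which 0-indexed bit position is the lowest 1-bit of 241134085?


0b1110010111110110101000000101. Lowest set bit at position 0

0


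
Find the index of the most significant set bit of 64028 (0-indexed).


0b1111101000011100. Highest set bit at position 15

15


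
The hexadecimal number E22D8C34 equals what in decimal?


E22D8C34 hex = 3794635828 decimal

3794635828


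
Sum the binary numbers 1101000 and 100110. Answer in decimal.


1101000 + 100110 = 10001110 = 142

142


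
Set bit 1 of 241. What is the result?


241 | (1 << 1) = 241 | 2 = 243

243


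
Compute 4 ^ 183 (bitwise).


0b100 ^ 0b10110111 = 0b10110011 = 179

179


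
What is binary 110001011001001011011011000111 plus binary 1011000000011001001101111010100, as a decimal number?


110001011001001011011011000111 + 1011000000011001001101111010100 = 10001001011100010101001010011011 = 2305905307

2305905307


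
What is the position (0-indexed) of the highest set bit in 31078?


0b111100101100110. Highest set bit at position 14

14


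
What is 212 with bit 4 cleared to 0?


212 & ~(1 << 4) = 196

196


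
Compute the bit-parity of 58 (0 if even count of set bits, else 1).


0b111010 has 4 ones => parity 0

0


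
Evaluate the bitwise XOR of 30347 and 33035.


0b111011010001011 ^ 0b1000000100001011 = 0b1111011110000000 = 63360

63360


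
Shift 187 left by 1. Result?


0b10111011 << 1 = 0b101110110 = 374

374


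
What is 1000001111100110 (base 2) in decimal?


1000001111100110 in decimal = 33766

33766


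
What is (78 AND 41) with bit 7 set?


Step 1: 78 & 41 = 8
Step 2: 8 | (1 << 7) = 8 | 128 = 136

136


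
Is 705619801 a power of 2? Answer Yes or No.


0b101010000011101110011101011001. Multiple bits set => No

No


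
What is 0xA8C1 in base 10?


A8C1 hex = 43201 decimal

43201


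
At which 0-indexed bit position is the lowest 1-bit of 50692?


0b1100011000000100. Lowest set bit at position 2

2


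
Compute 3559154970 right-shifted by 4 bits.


0b11010100001001000110010100011010 >> 4 = 0b1101010000100100011001010001 = 222447185

222447185


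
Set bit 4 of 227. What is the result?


227 | (1 << 4) = 227 | 16 = 243

243


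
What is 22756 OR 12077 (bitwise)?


0b101100011100100 | 0b10111100101101 = 0b111111111101101 = 32749

32749


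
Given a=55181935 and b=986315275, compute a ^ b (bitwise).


55181935 ^ 986315275 = 964950116

964950116


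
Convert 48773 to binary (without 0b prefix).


48773 = 1011111010000101 in binary

1011111010000101


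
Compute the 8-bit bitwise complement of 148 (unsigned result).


~0b10010100 = 0b1101011 = 107 (8-bit unsigned)

107


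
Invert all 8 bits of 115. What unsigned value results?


115 ^ 255 = 140

140


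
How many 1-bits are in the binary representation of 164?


0b10100100 has 3 set bits

3


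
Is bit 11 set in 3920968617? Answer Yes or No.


0b11101001101101010011101110101001, bit 11 = 1. Yes

Yes


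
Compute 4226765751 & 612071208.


0b11111011111011110101001110110111 & 0b100100011110110111011100101000 = 0b100000011010110101001100100000 = 543904544

543904544


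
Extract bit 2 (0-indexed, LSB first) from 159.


0b10011111, position 2 = 1

1


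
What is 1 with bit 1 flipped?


1 ^ (1 << 1) = 1 ^ 2 = 3

3


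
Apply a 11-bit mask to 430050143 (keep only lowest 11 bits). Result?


430050143 & 2047 = 863

863


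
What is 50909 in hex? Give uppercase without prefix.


50909 = C6DD hex

C6DD


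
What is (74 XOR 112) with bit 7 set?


Step 1: 74 ^ 112 = 58
Step 2: 58 | (1 << 7) = 58 | 128 = 186

186


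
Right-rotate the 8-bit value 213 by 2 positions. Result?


Rotate 0b11010101 right by 2 (8-bit) = 0b1110101 = 117

117


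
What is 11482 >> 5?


0b10110011011010 >> 5 = 0b101100110 = 358

358


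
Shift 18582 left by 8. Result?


0b100100010010110 << 8 = 0b10010001001011000000000 = 4756992

4756992


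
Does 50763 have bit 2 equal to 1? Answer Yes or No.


0b1100011001001011, bit 2 = 0. No

No


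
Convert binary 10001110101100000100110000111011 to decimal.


10001110101100000100110000111011 in decimal = 2393918523

2393918523


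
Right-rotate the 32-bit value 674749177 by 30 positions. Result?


Rotate 0b101000001101111101101011111001 right by 30 (32-bit) = 0b10100000110111110110101111100100 = 2698996708

2698996708


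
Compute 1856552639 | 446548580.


0b1101110101010001011111010111111 | 0b11010100111011100101001100100 = 0b1111110101111011111111011111111 = 2126380799

2126380799


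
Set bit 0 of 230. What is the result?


230 | (1 << 0) = 230 | 1 = 231

231


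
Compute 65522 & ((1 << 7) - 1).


65522 & 127 = 114

114


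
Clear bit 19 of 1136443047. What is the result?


1136443047 & ~(1 << 19) = 1135918759

1135918759


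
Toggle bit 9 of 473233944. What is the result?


473233944 ^ (1 << 9) = 473233944 ^ 512 = 473233432

473233432


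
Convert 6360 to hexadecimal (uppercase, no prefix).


6360 = 18D8 hex

18D8


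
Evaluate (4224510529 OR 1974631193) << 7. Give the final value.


Step 1: 4224510529 | 1974631193 = 4294900569
Step 2: 4294900569 << 7 = 549747272832

549747272832


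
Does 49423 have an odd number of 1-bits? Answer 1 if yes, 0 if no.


0b1100000100001111 has 7 ones => parity 1

1


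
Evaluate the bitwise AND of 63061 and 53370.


0b1111011001010101 & 0b1101000001111010 = 0b1101000001010000 = 53328

53328


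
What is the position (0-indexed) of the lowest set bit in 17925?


0b100011000000101. Lowest set bit at position 0

0


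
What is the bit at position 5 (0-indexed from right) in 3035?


0b101111011011, position 5 = 0

0


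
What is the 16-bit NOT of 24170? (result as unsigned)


~0b101111001101010 = 0b1010000110010101 = 41365 (16-bit unsigned)

41365


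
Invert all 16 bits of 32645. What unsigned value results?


32645 ^ 65535 = 32890

32890


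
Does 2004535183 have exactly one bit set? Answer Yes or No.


0b1110111011110101100011110001111. Multiple bits set => No

No


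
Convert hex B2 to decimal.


B2 hex = 178 decimal

178


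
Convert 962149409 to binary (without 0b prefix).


962149409 = 111001010110010011110000100001 in binary

111001010110010011110000100001


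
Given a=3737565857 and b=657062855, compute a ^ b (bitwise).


3737565857 ^ 657062855 = 4193206630

4193206630


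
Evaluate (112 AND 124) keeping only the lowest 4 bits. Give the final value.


Step 1: 112 & 124 = 112
Step 2: 112 & 15 = 0

0


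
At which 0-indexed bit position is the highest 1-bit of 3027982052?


0b10110100011110110101011011100100. Highest set bit at position 31

31


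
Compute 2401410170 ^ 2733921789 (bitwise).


0b10001111001000101001110001111010 ^ 0b10100010111101000101010111111101 = 0b101101110101101100100110000111 = 769051015

769051015


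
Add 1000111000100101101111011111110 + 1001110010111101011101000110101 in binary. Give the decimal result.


1000111000100101101111011111110 + 1001110010111101011101000110101 = 10010101011100011001100100110011 = 2507249971

2507249971


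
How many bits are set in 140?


0b10001100 has 3 set bits

3


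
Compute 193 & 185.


0b11000001 & 0b10111001 = 0b10000001 = 129

129


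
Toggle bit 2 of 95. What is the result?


95 ^ (1 << 2) = 95 ^ 4 = 91

91


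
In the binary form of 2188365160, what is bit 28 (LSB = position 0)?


0b10000010011011111100110101101000, position 28 = 0

0


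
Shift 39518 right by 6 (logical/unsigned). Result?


0b1001101001011110 >> 6 = 0b1001101001 = 617

617


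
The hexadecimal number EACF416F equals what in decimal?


EACF416F hex = 3939451247 decimal

3939451247


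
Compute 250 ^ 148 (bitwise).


0b11111010 ^ 0b10010100 = 0b1101110 = 110

110


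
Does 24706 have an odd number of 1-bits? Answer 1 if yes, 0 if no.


0b110000010000010 has 4 ones => parity 0

0


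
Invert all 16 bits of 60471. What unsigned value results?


60471 ^ 65535 = 5064

5064


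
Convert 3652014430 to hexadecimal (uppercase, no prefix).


3652014430 = D9AD515E hex

D9AD515E


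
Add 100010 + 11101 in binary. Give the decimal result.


100010 + 11101 = 111111 = 63

63


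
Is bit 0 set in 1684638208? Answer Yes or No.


0b1100100011010011000101000000000, bit 0 = 0. No

No


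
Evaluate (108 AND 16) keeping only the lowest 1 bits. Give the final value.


Step 1: 108 & 16 = 0
Step 2: 0 & 1 = 0

0


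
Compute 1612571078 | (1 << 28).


1612571078 | (1 << 28) = 1612571078 | 268435456 = 1881006534

1881006534


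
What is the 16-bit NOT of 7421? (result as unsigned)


~0b1110011111101 = 0b1110001100000010 = 58114 (16-bit unsigned)

58114


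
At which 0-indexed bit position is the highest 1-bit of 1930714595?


0b1110011000101000101110111100011. Highest set bit at position 30

30


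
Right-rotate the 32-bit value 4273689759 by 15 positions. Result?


Rotate 0b11111110101110110101010010011111 right by 15 (32-bit) = 0b10101001001111111111110101110110 = 2839543158

2839543158


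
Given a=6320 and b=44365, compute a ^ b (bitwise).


6320 ^ 44365 = 46589

46589


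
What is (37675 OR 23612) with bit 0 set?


Step 1: 37675 | 23612 = 57151
Step 2: 57151 | (1 << 0) = 57151 | 1 = 57151

57151


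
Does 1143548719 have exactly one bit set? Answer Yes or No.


0b1000100001010010010101100101111. Multiple bits set => No

No


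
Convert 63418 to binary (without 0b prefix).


63418 = 1111011110111010 in binary

1111011110111010


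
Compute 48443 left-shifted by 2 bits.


0b1011110100111011 << 2 = 0b101111010011101100 = 193772

193772


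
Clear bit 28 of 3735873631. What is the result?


3735873631 & ~(1 << 28) = 3467438175

3467438175


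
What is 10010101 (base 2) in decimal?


10010101 in decimal = 149

149


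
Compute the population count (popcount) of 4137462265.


0b11110110100111001010100111111001 has 20 set bits

20


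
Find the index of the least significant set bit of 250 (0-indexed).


0b11111010. Lowest set bit at position 1

1


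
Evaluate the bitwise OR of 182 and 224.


0b10110110 | 0b11100000 = 0b11110110 = 246

246


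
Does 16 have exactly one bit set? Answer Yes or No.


0b10000. Only one bit set => Yes

Yes


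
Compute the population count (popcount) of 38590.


0b1001011010111110 has 10 set bits

10


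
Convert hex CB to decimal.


CB hex = 203 decimal

203


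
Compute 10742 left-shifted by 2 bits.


0b10100111110110 << 2 = 0b1010011111011000 = 42968

42968


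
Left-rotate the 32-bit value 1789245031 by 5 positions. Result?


Rotate 0b1101010101001011011011001100111 left by 5 (32-bit) = 0b1010100101101101100110011101101 = 1421266157

1421266157


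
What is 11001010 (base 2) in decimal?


11001010 in decimal = 202

202


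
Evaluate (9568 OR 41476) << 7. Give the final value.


Step 1: 9568 | 41476 = 42852
Step 2: 42852 << 7 = 5485056

5485056


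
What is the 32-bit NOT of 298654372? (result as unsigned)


~0b10001110011010001101010100100 = 0b11101110001100101110010101011011 = 3996312923 (32-bit unsigned)

3996312923


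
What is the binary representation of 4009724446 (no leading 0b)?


4009724446 = 11101110111111111000101000011110 in binary

11101110111111111000101000011110


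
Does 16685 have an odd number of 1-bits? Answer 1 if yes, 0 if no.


0b100000100101101 has 6 ones => parity 0

0


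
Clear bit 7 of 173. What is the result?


173 & ~(1 << 7) = 45

45


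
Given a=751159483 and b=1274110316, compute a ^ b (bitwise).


751159483 ^ 1274110316 = 1731504599

1731504599


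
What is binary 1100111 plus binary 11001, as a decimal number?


1100111 + 11001 = 10000000 = 128

128


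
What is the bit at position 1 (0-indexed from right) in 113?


0b1110001, position 1 = 0

0


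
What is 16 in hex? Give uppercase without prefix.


16 = 10 hex

10


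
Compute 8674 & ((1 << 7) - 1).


8674 & 127 = 98

98


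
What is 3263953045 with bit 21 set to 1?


3263953045 | (1 << 21) = 3263953045 | 2097152 = 3266050197

3266050197


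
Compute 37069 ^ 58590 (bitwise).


0b1001000011001101 ^ 0b1110010011011110 = 0b111010000010011 = 29715

29715


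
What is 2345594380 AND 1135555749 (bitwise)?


0b10001011110011101110111000001100 & 0b1000011101011110011010010100101 = 0b11100011100010010000000100 = 59646980

59646980


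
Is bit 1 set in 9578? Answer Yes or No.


0b10010101101010, bit 1 = 1. Yes

Yes


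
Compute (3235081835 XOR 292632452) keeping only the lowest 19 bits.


Step 1: 3235081835 ^ 292632452 = 3517077999
Step 2: 3517077999 & 524287 = 154095

154095


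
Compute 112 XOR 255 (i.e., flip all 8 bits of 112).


112 ^ 255 = 143

143


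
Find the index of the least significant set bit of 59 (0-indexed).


0b111011. Lowest set bit at position 0

0


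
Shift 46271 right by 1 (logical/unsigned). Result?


0b1011010010111111 >> 1 = 0b101101001011111 = 23135

23135


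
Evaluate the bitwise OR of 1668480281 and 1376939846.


0b1100011011100101111110100011001 | 0b1010010000100100110111101000110 = 0b1110011011100101111111101011111 = 1936916319

1936916319


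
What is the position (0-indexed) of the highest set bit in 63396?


0b1111011110100100. Highest set bit at position 15

15


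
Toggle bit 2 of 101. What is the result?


101 ^ (1 << 2) = 101 ^ 4 = 97

97


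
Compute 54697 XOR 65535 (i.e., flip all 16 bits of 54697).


54697 ^ 65535 = 10838

10838


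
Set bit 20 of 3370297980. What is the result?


3370297980 | (1 << 20) = 3370297980 | 1048576 = 3371346556

3371346556


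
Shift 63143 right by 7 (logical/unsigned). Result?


0b1111011010100111 >> 7 = 0b111101101 = 493

493


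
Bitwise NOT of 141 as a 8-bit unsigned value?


~0b10001101 = 0b1110010 = 114 (8-bit unsigned)

114


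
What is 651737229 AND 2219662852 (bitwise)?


0b100110110110001011100010001101 & 0b10000100010011010101111000000100 = 0b100010010000001100000000100 = 71833604

71833604


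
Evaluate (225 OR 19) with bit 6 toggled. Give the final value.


Step 1: 225 | 19 = 243
Step 2: 243 ^ (1 << 6) = 243 ^ 64 = 179

179


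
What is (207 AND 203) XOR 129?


Step 1: 207 & 203 = 203
Step 2: 203 ^ 129 = 74

74


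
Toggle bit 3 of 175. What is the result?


175 ^ (1 << 3) = 175 ^ 8 = 167

167


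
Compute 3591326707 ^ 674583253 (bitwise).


0b11010110000011110100101111110011 ^ 0b101000001101010101001011010101 = 0b11111110001110100001100100100110 = 4265220390

4265220390


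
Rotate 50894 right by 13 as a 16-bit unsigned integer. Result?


Rotate 0b1100011011001110 right by 13 (16-bit) = 0b11011001110110 = 13942

13942


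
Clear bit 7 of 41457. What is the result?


41457 & ~(1 << 7) = 41329

41329


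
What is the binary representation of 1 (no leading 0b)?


1 = 1 in binary

1


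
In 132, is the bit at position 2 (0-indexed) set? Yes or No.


0b10000100, bit 2 = 1. Yes

Yes


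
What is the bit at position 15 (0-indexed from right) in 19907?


0b100110111000011, position 15 = 0

0


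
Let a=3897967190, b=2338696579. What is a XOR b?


3897967190 ^ 2338696579 = 1664348117

1664348117


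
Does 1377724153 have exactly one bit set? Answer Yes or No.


0b1010010000111100110011011111001. Multiple bits set => No

No


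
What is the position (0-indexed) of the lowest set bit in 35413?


0b1000101001010101. Lowest set bit at position 0

0


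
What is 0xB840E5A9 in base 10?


B840E5A9 hex = 3091260841 decimal

3091260841


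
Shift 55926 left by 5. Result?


0b1101101001110110 << 5 = 0b110110100111011000000 = 1789632

1789632


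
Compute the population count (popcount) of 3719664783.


0b11011101101101011001010010001111 has 19 set bits

19


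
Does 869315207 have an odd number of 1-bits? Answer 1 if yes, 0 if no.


0b110011110100001011001010000111 has 15 ones => parity 1

1


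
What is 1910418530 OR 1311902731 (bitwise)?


0b1110001110111101010110001100010 | 0b1001110001100100000110000001011 = 0b1111111111111101010110001101011 = 2147396715

2147396715


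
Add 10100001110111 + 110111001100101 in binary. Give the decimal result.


10100001110111 + 110111001100101 = 1001011011011100 = 38620

38620


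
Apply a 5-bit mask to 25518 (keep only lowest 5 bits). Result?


25518 & 31 = 14

14


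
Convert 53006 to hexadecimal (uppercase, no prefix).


53006 = CF0E hex

CF0E


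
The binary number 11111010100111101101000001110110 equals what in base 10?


11111010100111101101000001110110 in decimal = 4204712054

4204712054


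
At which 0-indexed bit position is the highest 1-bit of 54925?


0b1101011010001101. Highest set bit at position 15

15


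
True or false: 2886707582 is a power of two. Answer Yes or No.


0b10101100000011111010100101111110. Multiple bits set => No

No


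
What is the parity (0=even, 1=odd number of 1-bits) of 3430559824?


0b11001100011110100011000001010000 has 13 ones => parity 1

1


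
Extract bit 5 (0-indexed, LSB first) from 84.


0b1010100, position 5 = 0

0


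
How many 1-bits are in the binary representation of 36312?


0b1000110111011000 has 8 set bits

8


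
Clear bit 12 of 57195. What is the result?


57195 & ~(1 << 12) = 53099

53099


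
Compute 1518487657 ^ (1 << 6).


1518487657 ^ (1 << 6) = 1518487657 ^ 64 = 1518487593

1518487593


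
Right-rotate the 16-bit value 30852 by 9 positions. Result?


Rotate 0b111100010000100 right by 9 (16-bit) = 0b100001000111100 = 16956

16956


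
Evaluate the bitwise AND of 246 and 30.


0b11110110 & 0b11110 = 0b10110 = 22

22


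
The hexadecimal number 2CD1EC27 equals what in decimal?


2CD1EC27 hex = 751954983 decimal

751954983


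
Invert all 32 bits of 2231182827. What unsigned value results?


2231182827 ^ 4294967295 = 2063784468

2063784468


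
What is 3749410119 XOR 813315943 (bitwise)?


0b11011111011110110111010101000111 ^ 0b110000011110100011011101100111 = 0b11101111000000010100001000100000 = 4009837088

4009837088


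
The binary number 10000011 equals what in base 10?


10000011 in decimal = 131

131


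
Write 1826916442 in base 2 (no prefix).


1826916442 = 1101100111001001000100001011010 in binary

1101100111001001000100001011010


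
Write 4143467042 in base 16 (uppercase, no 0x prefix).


4143467042 = F6F84A22 hex

F6F84A22


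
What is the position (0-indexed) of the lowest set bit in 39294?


0b1001100101111110. Lowest set bit at position 1

1


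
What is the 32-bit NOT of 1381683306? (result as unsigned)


~0b1010010010110101101000001101010 = 0b10101101101001010010111110010101 = 2913283989 (32-bit unsigned)

2913283989


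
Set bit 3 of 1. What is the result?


1 | (1 << 3) = 1 | 8 = 9

9


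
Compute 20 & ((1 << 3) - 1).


20 & 7 = 4

4


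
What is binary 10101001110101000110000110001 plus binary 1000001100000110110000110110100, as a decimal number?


10101001110101000110000110001 + 1000001100000110110000110110100 = 1010110101111011110110111100101 = 1455287781

1455287781


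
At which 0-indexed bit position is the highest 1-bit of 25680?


0b110010001010000. Highest set bit at position 14

14


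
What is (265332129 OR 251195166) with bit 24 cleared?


Step 1: 265332129 | 251195166 = 267972543
Step 2: 267972543 & ~(1 << 24) = 251195327

251195327


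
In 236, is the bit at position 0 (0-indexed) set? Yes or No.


0b11101100, bit 0 = 0. No

No


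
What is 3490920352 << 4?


0b11010000000100110011011110100000 << 4 = 0b110100000001001100110111101000000000 = 55854725632

55854725632


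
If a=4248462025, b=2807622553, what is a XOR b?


4248462025 ^ 2807622553 = 1516407120

1516407120


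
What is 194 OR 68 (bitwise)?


0b11000010 | 0b1000100 = 0b11000110 = 198

198


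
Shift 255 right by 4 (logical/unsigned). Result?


0b11111111 >> 4 = 0b1111 = 15

15


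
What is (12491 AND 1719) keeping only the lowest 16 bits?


Step 1: 12491 & 1719 = 131
Step 2: 131 & 65535 = 131

131


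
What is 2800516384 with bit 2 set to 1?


2800516384 | (1 << 2) = 2800516384 | 4 = 2800516388

2800516388


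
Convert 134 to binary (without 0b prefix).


134 = 10000110 in binary

10000110


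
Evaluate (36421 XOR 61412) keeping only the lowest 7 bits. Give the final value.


Step 1: 36421 ^ 61412 = 24993
Step 2: 24993 & 127 = 33

33


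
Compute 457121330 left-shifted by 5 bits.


0b11011001111110001111000110010 << 5 = 0b1101100111111000111100011001000000 = 14627882560

14627882560


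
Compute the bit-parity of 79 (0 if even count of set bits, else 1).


0b1001111 has 5 ones => parity 1

1


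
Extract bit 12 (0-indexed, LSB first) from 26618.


0b110011111111010, position 12 = 0

0


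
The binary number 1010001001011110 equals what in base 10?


1010001001011110 in decimal = 41566

41566


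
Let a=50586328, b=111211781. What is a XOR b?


50586328 ^ 111211781 = 94574557

94574557


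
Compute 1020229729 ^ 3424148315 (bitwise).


0b111100110011110111100001100001 ^ 0b11001100000110000101101101011011 = 0b11110000110101110010001100111010 = 4040631098

4040631098


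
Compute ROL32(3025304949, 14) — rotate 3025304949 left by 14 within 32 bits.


Rotate 0b10110100010100100111110101110101 left by 14 (32-bit) = 0b10011111010111010110110100010100 = 2673700116

2673700116


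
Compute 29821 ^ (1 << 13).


29821 ^ (1 << 13) = 29821 ^ 8192 = 21629

21629


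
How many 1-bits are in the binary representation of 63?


0b111111 has 6 set bits

6


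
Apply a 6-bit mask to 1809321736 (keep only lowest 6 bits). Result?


1809321736 & 63 = 8

8


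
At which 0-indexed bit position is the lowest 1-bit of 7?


0b111. Lowest set bit at position 0

0


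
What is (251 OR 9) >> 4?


Step 1: 251 | 9 = 251
Step 2: 251 >> 4 = 15

15


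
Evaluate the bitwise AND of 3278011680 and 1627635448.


0b11000011011000100111110100100000 & 0b1100001000000111011111011111000 = 0b1000001000000100011110000100000 = 1090665504

1090665504


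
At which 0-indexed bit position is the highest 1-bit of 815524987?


0b110000100110111110110001111011. Highest set bit at position 29

29


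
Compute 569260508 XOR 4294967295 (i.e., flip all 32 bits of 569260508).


569260508 ^ 4294967295 = 3725706787

3725706787


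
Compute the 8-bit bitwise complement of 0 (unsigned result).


~0b0 = 0b11111111 = 255 (8-bit unsigned)

255


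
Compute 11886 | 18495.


0b10111001101110 | 0b100100000111111 = 0b110111001111111 = 28287

28287


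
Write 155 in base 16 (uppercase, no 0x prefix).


155 = 9B hex

9B


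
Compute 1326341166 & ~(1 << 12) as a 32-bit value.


1326341166 & ~(1 << 12) = 1326337070

1326337070


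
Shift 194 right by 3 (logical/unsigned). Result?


0b11000010 >> 3 = 0b11000 = 24

24


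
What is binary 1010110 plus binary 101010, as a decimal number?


1010110 + 101010 = 10000000 = 128

128


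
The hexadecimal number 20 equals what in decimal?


20 hex = 32 decimal

32


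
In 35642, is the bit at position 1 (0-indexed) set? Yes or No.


0b1000101100111010, bit 1 = 1. Yes

Yes


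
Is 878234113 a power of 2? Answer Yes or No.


0b110100010110001100101000000001. Multiple bits set => No

No


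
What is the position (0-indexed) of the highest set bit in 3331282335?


0b11000110100011110101010110011111. Highest set bit at position 31

31


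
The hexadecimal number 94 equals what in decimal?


94 hex = 148 decimal

148


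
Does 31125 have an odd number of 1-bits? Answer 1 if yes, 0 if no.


0b111100110010101 has 9 ones => parity 1

1


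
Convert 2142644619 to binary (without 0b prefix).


2142644619 = 1111111101101100010100110001011 in binary

1111111101101100010100110001011


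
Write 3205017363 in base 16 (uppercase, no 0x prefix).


3205017363 = BF08AF13 hex

BF08AF13


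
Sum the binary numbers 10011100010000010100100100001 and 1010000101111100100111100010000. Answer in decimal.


10011100010000010100100100001 + 1010000101111100100111100010000 = 1100100010001100111100000110001 = 1682339889

1682339889


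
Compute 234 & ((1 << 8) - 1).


234 & 255 = 234

234


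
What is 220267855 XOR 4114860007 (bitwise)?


0b1101001000010000010101001111 ^ 0b11110101010000111100011111100111 = 0b11111000011000101100001010101000 = 4167221928

4167221928


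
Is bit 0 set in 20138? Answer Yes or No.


0b100111010101010, bit 0 = 0. No

No


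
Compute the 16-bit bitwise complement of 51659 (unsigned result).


~0b1100100111001011 = 0b11011000110100 = 13876 (16-bit unsigned)

13876


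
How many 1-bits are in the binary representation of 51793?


0b1100101001010001 has 7 set bits

7


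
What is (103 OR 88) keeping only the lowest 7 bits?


Step 1: 103 | 88 = 127
Step 2: 127 & 127 = 127

127


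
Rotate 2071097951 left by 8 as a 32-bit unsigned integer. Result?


Rotate 0b1111011011100100111001001011111 left by 8 (32-bit) = 0b1110010011100100101111101111011 = 1920098171

1920098171


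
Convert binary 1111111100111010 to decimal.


1111111100111010 in decimal = 65338

65338


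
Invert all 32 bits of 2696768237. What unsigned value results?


2696768237 ^ 4294967295 = 1598199058

1598199058


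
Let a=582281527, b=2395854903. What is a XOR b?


582281527 ^ 2395854903 = 2893623552

2893623552


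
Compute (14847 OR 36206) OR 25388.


Step 1: 14847 | 36206 = 48639
Step 2: 48639 | 25388 = 65535

65535


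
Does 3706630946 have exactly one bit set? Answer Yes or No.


0b11011100111011101011001100100010. Multiple bits set => No

No


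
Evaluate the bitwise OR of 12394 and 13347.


0b11000001101010 | 0b11010000100011 = 0b11010001101011 = 13419

13419


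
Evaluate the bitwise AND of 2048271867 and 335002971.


0b1111010000101100010010111111011 & 0b10011111101111011110101011011 = 0b10010000101100010010101011011 = 303441243

303441243


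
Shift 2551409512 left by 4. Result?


0b10011000000100110110101101101000 << 4 = 0b100110000001001101101011011010000000 = 40822552192

40822552192


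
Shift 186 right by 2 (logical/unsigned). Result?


0b10111010 >> 2 = 0b101110 = 46

46


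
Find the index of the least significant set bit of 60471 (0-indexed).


0b1110110000110111. Lowest set bit at position 0

0


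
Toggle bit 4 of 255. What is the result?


255 ^ (1 << 4) = 255 ^ 16 = 239

239


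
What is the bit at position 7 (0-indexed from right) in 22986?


0b101100111001010, position 7 = 1

1


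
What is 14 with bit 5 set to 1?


14 | (1 << 5) = 14 | 32 = 46

46


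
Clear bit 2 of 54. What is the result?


54 & ~(1 << 2) = 50

50


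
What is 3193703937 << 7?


0b10111110010111000000111000000001 << 7 = 0b101111100101110000001110000000010000000 = 408794103936

408794103936


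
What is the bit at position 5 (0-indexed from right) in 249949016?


0b1110111001011110101101011000, position 5 = 0

0


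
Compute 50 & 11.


0b110010 & 0b1011 = 0b10 = 2

2


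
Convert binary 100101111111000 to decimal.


100101111111000 in decimal = 19448

19448


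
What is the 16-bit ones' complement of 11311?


11311 ^ 65535 = 54224

54224


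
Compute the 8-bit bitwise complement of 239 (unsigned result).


~0b11101111 = 0b10000 = 16 (8-bit unsigned)

16


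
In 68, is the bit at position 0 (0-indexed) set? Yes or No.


0b1000100, bit 0 = 0. No

No


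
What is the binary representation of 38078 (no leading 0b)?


38078 = 1001010010111110 in binary

1001010010111110


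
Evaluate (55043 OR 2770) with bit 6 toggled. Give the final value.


Step 1: 55043 | 2770 = 57299
Step 2: 57299 ^ (1 << 6) = 57299 ^ 64 = 57235

57235


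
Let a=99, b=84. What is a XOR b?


99 ^ 84 = 55

55


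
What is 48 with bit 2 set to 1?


48 | (1 << 2) = 48 | 4 = 52

52


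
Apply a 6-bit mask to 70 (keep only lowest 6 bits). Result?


70 & 63 = 6

6


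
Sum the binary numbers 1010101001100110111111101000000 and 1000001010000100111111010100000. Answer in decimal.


1010101001100110111111101000000 + 1000001010000100111111010100000 = 10010110011101011111110111100000 = 2524315104

2524315104


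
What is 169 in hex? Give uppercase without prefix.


169 = A9 hex

A9


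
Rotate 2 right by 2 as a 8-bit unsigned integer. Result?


Rotate 0b10 right by 2 (8-bit) = 0b10000000 = 128

128


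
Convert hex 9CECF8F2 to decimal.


9CECF8F2 hex = 2632775922 decimal

2632775922


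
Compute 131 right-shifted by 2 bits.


0b10000011 >> 2 = 0b100000 = 32

32


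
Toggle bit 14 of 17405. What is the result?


17405 ^ (1 << 14) = 17405 ^ 16384 = 1021

1021


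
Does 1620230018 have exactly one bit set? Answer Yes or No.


0b1100000100100101011111110000010. Multiple bits set => No

No


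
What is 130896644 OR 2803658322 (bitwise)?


0b111110011010101001100000100 | 0b10100111000111000110111001010010 = 0b10100111110111010111111101010110 = 2816311126

2816311126


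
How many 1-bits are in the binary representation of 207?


0b11001111 has 6 set bits

6


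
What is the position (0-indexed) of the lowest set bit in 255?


0b11111111. Lowest set bit at position 0

0


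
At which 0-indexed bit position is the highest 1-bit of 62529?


0b1111010001000001. Highest set bit at position 15

15


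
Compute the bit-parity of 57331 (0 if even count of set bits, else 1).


0b1101111111110011 has 13 ones => parity 1

1


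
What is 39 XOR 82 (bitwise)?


0b100111 ^ 0b1010010 = 0b1110101 = 117

117


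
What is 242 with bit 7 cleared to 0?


242 & ~(1 << 7) = 114

114


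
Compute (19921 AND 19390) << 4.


Step 1: 19921 & 19390 = 18832
Step 2: 18832 << 4 = 301312

301312


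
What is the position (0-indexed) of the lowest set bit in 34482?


0b1000011010110010. Lowest set bit at position 1

1


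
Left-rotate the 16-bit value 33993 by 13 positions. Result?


Rotate 0b1000010011001001 left by 13 (16-bit) = 0b11000010011001 = 12441

12441


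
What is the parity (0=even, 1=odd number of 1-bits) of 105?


0b1101001 has 4 ones => parity 0

0


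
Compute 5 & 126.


0b101 & 0b1111110 = 0b100 = 4

4


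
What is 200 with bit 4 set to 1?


200 | (1 << 4) = 200 | 16 = 216

216


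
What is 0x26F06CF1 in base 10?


26F06CF1 hex = 653290737 decimal

653290737


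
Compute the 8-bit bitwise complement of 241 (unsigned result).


~0b11110001 = 0b1110 = 14 (8-bit unsigned)

14


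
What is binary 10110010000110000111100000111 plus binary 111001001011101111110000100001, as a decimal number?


10110010000110000111100000111 + 111001001011101111110000100001 = 1001111011100100000101100101000 = 1332874024

1332874024


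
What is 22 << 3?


0b10110 << 3 = 0b10110000 = 176

176


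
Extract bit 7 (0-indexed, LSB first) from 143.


0b10001111, position 7 = 1

1


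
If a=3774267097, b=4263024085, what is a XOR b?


3774267097 ^ 4263024085 = 518925068

518925068


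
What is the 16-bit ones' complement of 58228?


58228 ^ 65535 = 7307

7307


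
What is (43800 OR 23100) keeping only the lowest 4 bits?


Step 1: 43800 | 23100 = 64316
Step 2: 64316 & 15 = 12

12


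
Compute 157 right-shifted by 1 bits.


0b10011101 >> 1 = 0b1001110 = 78

78


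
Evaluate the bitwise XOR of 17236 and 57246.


0b100001101010100 ^ 0b1101111110011110 = 0b1001110011001010 = 40138

40138


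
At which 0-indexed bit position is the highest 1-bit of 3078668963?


0b10110111100000001100001010100011. Highest set bit at position 31

31


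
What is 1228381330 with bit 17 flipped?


1228381330 ^ (1 << 17) = 1228381330 ^ 131072 = 1228250258

1228250258


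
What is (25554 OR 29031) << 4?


Step 1: 25554 | 29031 = 29687
Step 2: 29687 << 4 = 474992

474992


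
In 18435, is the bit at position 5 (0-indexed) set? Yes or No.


0b100100000000011, bit 5 = 0. No

No


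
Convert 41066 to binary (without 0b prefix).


41066 = 1010000001101010 in binary

1010000001101010


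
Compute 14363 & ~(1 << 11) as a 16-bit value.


14363 & ~(1 << 11) = 12315

12315


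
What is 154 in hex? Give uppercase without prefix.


154 = 9A hex

9A


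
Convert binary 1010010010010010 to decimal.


1010010010010010 in decimal = 42130

42130


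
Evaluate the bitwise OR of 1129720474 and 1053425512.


0b1000011010101100010101010011010 | 0b111110110010011111111101101000 = 0b1111111110111111111111111111010 = 2145386490

2145386490


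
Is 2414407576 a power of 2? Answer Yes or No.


0b10001111111010001110111110011000. Multiple bits set => No

No


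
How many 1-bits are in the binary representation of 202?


0b11001010 has 4 set bits

4


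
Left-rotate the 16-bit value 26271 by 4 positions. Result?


Rotate 0b110011010011111 left by 4 (16-bit) = 0b110100111110110 = 27126

27126


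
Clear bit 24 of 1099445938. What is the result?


1099445938 & ~(1 << 24) = 1082668722

1082668722


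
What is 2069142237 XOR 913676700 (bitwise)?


0b1111011010101001001101011011101 ^ 0b110110011101011001100110011100 = 0b1001101001000010000001101000001 = 1294009153

1294009153


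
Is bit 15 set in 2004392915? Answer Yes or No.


0b1110111011110001001101111010011, bit 15 = 1. Yes

Yes


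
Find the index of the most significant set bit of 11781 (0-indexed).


0b10111000000101. Highest set bit at position 13

13


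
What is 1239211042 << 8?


0b1001001110111001101110000100010 << 8 = 0b100100111011100110111000010001000000000 = 317238026752

317238026752


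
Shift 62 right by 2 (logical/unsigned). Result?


0b111110 >> 2 = 0b1111 = 15

15


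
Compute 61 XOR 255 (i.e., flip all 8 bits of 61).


61 ^ 255 = 194

194


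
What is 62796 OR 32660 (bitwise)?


0b1111010101001100 | 0b111111110010100 = 0b1111111111011100 = 65500

65500


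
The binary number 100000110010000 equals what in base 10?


100000110010000 in decimal = 16784

16784


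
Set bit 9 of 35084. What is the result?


35084 | (1 << 9) = 35084 | 512 = 35596

35596


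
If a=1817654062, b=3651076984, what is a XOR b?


1817654062 ^ 3651076984 = 3049795670

3049795670


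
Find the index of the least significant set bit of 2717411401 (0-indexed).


0b10100001111110000110100001001001. Lowest set bit at position 0

0


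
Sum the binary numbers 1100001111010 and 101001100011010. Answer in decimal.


1100001111010 + 101001100011010 = 110101110010100 = 27540

27540


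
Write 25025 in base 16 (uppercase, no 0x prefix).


25025 = 61C1 hex

61C1


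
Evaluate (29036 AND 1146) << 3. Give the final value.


Step 1: 29036 & 1146 = 104
Step 2: 104 << 3 = 832

832
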